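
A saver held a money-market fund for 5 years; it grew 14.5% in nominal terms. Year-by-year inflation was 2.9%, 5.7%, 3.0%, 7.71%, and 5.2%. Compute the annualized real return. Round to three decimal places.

Cumulative inflation factor: 1.029 × 1.057 × 1.030 × 1.0771 × 1.052 ≈ 1.26940.
Nominal growth factor: 1.14500. Real growth factor = 1.14500 / 1.26940 ≈ 0.90200.
Annualized: 0.90200^(1/5) − 1 ≈ -0.02042.

-2.042%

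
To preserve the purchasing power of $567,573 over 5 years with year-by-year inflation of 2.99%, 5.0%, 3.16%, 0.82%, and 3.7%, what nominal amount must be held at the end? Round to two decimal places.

$661,976.95

Cumulative price-level factor: 1.0299 × 1.050 × 1.0316 × 1.0082 × 1.037 ≈ 1.1663291772.
Multiplying $567,573 by the price-level factor gives the future nominal sum.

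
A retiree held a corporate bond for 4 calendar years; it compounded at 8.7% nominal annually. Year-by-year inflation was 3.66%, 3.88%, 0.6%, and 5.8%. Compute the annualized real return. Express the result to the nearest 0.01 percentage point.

Cumulative inflation factor: 1.0366 × 1.0388 × 1.006 × 1.058 ≈ 1.14611.
Nominal growth factor: 1.39611. Real growth factor = 1.39611 / 1.14611 ≈ 1.21812.
Annualized: 1.21812^(1/4) − 1 ≈ 0.05056.

5.06%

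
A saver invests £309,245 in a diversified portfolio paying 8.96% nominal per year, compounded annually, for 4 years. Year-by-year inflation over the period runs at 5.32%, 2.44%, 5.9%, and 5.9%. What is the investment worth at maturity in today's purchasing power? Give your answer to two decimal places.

Nominal value at maturity: £309,245 × (1 + 8.96%)^4 ≈ £435,884.14.
Price-level factor over 4 years: 1.0532 × 1.0244 × 1.059 × 1.059 ≈ 1.2099636977.
The maturity value deflated by that factor is the answer in today's purchasing power.

£360,245.63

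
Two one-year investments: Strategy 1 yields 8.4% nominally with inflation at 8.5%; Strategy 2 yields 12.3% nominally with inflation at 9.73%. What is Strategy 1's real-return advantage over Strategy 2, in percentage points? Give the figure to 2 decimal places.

-2.43

Strategy 1 real return: 1.084/1.085 − 1 = -0.092%.
Strategy 2 real return: 1.123/1.0973 − 1 = 2.342%.
Difference: -0.092 − 2.342 = -2.434 pp.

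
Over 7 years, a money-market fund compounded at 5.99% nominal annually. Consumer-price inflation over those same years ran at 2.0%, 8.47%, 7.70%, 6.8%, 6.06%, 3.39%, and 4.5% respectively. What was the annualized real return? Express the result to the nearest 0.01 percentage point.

Cumulative inflation factor: 1.020 × 1.0847 × 1.0770 × 1.068 × 1.0606 × 1.0339 × 1.045 ≈ 1.45829.
Nominal growth factor: 1.50264. Real growth factor = 1.50264 / 1.45829 ≈ 1.03041.
Annualized: 1.03041^(1/7) − 1 ≈ 0.00429.

0.43%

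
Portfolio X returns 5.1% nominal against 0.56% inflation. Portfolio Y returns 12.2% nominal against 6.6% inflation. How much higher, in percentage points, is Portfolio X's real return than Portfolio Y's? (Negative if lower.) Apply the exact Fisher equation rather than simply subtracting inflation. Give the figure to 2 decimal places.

-0.74

Portfolio X real return: 1.051/1.0056 − 1 = 4.515%.
Portfolio Y real return: 1.122/1.066 − 1 = 5.253%.
Difference: 4.515 − 5.253 = -0.738 pp.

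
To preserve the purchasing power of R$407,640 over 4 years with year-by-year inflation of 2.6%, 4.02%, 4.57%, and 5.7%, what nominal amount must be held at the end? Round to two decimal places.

R$480,864.92

Cumulative price-level factor: 1.026 × 1.0402 × 1.0457 × 1.057 ≈ 1.1796313491.
Multiplying R$407,640 by the price-level factor gives the future nominal sum.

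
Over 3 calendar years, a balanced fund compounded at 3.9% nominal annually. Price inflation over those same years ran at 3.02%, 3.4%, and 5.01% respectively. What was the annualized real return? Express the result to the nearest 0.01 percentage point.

0.09%

Cumulative inflation factor: 1.0302 × 1.034 × 1.0501 ≈ 1.11859.
Nominal growth factor: 1.12162. Real growth factor = 1.12162 / 1.11859 ≈ 1.00271.
Annualized: 1.00271^(1/3) − 1 ≈ 0.00090.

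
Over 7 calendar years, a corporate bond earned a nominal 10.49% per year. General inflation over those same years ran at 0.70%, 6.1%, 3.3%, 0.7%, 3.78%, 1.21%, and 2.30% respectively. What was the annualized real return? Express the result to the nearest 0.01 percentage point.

7.72%

Cumulative inflation factor: 1.0070 × 1.061 × 1.033 × 1.007 × 1.0378 × 1.0121 × 1.0230 ≈ 1.19423.
Nominal growth factor: 2.01030. Real growth factor = 2.01030 / 1.19423 ≈ 1.68335.
Annualized: 1.68335^(1/7) − 1 ≈ 0.07724.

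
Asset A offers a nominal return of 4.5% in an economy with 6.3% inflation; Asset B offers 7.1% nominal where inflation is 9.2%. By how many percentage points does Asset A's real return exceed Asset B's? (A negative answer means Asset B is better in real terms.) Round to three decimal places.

0.230

Asset A real return: 1.045/1.063 − 1 = -1.6933%.
Asset B real return: 1.071/1.092 − 1 = -1.9231%.
Difference: -1.6933 − (-1.9231) = 0.2298 pp.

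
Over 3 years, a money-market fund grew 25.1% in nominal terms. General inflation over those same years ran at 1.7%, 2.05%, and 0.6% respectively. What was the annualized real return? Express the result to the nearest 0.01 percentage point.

6.21%

Cumulative inflation factor: 1.017 × 1.0205 × 1.006 ≈ 1.04408.
Nominal growth factor: 1.25100. Real growth factor = 1.25100 / 1.04408 ≈ 1.19819.
Annualized: 1.19819^(1/3) − 1 ≈ 0.06212.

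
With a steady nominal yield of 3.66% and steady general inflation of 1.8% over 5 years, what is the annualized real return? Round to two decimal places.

1.83%

With constant rates the annual real return is the same each year: (1+3.66%)/(1+1.8%) − 1 = 0.01827.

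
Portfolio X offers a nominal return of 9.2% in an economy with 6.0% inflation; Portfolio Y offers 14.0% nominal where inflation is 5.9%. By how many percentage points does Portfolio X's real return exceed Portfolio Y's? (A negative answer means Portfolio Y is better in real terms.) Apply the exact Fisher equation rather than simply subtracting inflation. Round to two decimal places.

-4.63

Portfolio X real return: 1.092/1.060 − 1 = 3.019%.
Portfolio Y real return: 1.140/1.059 − 1 = 7.649%.
Difference: 3.019 − 7.649 = -4.630 pp.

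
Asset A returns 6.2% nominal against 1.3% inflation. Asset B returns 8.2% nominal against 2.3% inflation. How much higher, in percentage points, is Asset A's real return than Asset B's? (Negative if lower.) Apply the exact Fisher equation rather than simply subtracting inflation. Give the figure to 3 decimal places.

Asset A real return: 1.062/1.013 − 1 = 4.8371%.
Asset B real return: 1.082/1.023 − 1 = 5.7674%.
Difference: 4.8371 − 5.7674 = -0.9303 pp.

-0.930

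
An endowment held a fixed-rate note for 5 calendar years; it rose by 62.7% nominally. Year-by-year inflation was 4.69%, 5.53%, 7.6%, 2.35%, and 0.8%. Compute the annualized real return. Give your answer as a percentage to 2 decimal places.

5.82%

Cumulative inflation factor: 1.0469 × 1.0553 × 1.076 × 1.0235 × 1.008 ≈ 1.22643.
Nominal growth factor: 1.62700. Real growth factor = 1.62700 / 1.22643 ≈ 1.32662.
Annualized: 1.32662^(1/5) − 1 ≈ 0.05815.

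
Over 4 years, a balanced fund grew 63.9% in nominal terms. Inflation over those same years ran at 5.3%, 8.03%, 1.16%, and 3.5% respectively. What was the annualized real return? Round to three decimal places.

8.309%

Cumulative inflation factor: 1.053 × 1.0803 × 1.0116 × 1.035 ≈ 1.19103.
Nominal growth factor: 1.63900. Real growth factor = 1.63900 / 1.19103 ≈ 1.37612.
Annualized: 1.37612^(1/4) − 1 ≈ 0.08309.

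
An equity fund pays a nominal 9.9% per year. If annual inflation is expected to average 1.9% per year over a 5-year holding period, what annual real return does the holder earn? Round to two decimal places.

With constant rates the annual real return is the same each year: (1+9.9%)/(1+1.9%) − 1 = 0.07851.

7.85%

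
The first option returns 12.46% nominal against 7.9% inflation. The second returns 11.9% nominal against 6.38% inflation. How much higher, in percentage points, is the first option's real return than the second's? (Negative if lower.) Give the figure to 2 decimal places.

The first option real return: 1.1246/1.079 − 1 = 4.226%.
The second real return: 1.119/1.0638 − 1 = 5.189%.
Difference: 4.226 − 5.189 = -0.963 pp.

-0.96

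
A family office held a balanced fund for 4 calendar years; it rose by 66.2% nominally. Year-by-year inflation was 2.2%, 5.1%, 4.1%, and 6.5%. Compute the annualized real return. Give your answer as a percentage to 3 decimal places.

Cumulative inflation factor: 1.022 × 1.051 × 1.041 × 1.065 ≈ 1.19084.
Nominal growth factor: 1.66200. Real growth factor = 1.66200 / 1.19084 ≈ 1.39565.
Annualized: 1.39565^(1/4) − 1 ≈ 0.08691.

8.691%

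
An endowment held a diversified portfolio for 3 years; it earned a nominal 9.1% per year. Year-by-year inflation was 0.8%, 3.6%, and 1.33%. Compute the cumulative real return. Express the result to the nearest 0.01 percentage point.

Cumulative inflation factor: 1.008 × 1.036 × 1.0133 ≈ 1.05818.
Nominal growth factor: 1.29860. Real growth factor = 1.29860 / 1.05818 ≈ 1.22720.
Total real return ≈ 22.7202%.

22.72%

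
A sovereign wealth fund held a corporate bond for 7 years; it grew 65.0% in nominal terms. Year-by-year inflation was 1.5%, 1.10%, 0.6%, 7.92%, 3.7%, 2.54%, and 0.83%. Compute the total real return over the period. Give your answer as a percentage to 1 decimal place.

38.1%

Cumulative inflation factor: 1.015 × 1.0110 × 1.006 × 1.0792 × 1.037 × 1.0254 × 1.0083 ≈ 1.19448.
Nominal growth factor: 1.65000. Real growth factor = 1.65000 / 1.19448 ≈ 1.38135.
Total real return ≈ 38.1354%.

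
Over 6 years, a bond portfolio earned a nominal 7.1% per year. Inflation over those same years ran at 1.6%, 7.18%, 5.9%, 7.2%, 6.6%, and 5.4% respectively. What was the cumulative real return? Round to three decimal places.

8.653%

Cumulative inflation factor: 1.016 × 1.0718 × 1.059 × 1.072 × 1.066 × 1.054 ≈ 1.38898.
Nominal growth factor: 1.50917. Real growth factor = 1.50917 / 1.38898 ≈ 1.08653.
Total real return ≈ 8.6528%.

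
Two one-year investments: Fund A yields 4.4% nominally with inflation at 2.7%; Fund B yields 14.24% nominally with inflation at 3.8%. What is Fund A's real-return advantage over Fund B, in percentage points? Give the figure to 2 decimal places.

Fund A real return: 1.044/1.027 − 1 = 1.655%.
Fund B real return: 1.1424/1.038 − 1 = 10.058%.
Difference: 1.655 − 10.058 = -8.403 pp.

-8.40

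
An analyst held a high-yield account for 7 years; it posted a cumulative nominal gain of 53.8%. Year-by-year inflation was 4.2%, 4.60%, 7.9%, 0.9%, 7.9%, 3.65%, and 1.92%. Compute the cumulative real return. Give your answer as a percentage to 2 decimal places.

13.71%

Cumulative inflation factor: 1.042 × 1.0460 × 1.079 × 1.009 × 1.079 × 1.0365 × 1.0192 ≈ 1.35258.
Nominal growth factor: 1.53800. Real growth factor = 1.53800 / 1.35258 ≈ 1.13709.
Total real return ≈ 13.7088%.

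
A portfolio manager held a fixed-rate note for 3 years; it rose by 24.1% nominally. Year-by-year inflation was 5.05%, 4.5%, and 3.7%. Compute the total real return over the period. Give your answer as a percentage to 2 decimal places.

Cumulative inflation factor: 1.0505 × 1.045 × 1.037 ≈ 1.13839.
Nominal growth factor: 1.24100. Real growth factor = 1.24100 / 1.13839 ≈ 1.09014.
Total real return ≈ 9.0136%.

9.01%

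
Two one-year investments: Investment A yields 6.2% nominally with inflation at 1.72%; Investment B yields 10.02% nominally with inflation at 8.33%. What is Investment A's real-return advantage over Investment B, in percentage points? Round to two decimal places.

Investment A real return: 1.062/1.0172 − 1 = 4.404%.
Investment B real return: 1.1002/1.0833 − 1 = 1.560%.
Difference: 4.404 − 1.560 = 2.844 pp.

2.84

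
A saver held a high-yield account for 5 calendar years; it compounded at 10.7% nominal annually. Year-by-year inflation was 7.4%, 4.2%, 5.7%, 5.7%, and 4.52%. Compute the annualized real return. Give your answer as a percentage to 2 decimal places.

Cumulative inflation factor: 1.074 × 1.042 × 1.057 × 1.057 × 1.0452 ≈ 1.30684.
Nominal growth factor: 1.66241. Real growth factor = 1.66241 / 1.30684 ≈ 1.27209.
Annualized: 1.27209^(1/5) − 1 ≈ 0.04931.

4.93%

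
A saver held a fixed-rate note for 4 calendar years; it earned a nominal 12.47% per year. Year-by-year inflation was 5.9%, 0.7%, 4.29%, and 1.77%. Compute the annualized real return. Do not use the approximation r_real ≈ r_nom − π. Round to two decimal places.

Cumulative inflation factor: 1.059 × 1.007 × 1.0429 × 1.0177 ≈ 1.13185.
Nominal growth factor: 1.60010. Real growth factor = 1.60010 / 1.13185 ≈ 1.41371.
Annualized: 1.41371^(1/4) − 1 ≈ 0.09041.

9.04%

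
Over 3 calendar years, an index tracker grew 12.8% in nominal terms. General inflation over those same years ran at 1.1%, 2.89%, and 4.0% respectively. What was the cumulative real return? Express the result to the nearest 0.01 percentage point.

Cumulative inflation factor: 1.011 × 1.0289 × 1.040 ≈ 1.08183.
Nominal growth factor: 1.12800. Real growth factor = 1.12800 / 1.08183 ≈ 1.04268.
Total real return ≈ 4.2681%.

4.27%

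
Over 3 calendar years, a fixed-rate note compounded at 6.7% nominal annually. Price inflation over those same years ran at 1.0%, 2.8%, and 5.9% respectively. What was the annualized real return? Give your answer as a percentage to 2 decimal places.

3.38%

Cumulative inflation factor: 1.010 × 1.028 × 1.059 ≈ 1.09954.
Nominal growth factor: 1.21477. Real growth factor = 1.21477 / 1.09954 ≈ 1.10480.
Annualized: 1.10480^(1/3) − 1 ≈ 0.03378.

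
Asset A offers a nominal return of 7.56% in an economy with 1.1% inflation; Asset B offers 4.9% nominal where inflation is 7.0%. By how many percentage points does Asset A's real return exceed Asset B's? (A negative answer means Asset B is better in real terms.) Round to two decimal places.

8.35

Asset A real return: 1.0756/1.011 − 1 = 6.390%.
Asset B real return: 1.049/1.070 − 1 = -1.963%.
Difference: 6.390 − (-1.963) = 8.353 pp.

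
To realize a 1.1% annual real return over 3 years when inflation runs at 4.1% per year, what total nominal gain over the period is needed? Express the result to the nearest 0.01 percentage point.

Required annual nominal rate: (1+1.1%)(1+4.1%) − 1 = 5.2451%.
Cumulative over 3 years: (1 + 0.052451)^3 − 1 ≈ 0.16575.

16.58%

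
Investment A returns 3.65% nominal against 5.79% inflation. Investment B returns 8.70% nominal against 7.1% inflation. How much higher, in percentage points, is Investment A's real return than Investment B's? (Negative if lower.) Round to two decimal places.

-3.52

Investment A real return: 1.0365/1.0579 − 1 = -2.023%.
Investment B real return: 1.0870/1.071 − 1 = 1.494%.
Difference: -2.023 − 1.494 = -3.517 pp.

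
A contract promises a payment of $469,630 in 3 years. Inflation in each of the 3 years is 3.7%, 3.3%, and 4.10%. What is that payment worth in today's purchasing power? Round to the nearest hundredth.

Price-level factor over 3 years: 1.037 × 1.033 × 1.0410 = 1.115141061.
Purchasing power today: $469,630 divided by that factor.

$421,139.55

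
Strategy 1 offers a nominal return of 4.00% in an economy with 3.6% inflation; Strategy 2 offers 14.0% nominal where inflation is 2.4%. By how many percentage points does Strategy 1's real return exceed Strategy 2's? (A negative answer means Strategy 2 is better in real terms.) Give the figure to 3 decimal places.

Strategy 1 real return: 1.0400/1.036 − 1 = 0.3861%.
Strategy 2 real return: 1.140/1.024 − 1 = 11.3281%.
Difference: 0.3861 − 11.3281 = -10.9420 pp.

-10.942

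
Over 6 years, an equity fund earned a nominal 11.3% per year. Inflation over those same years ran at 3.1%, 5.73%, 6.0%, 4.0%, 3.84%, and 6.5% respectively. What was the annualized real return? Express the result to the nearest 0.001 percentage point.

Cumulative inflation factor: 1.031 × 1.0573 × 1.060 × 1.040 × 1.0384 × 1.065 ≈ 1.32896.
Nominal growth factor: 1.90095. Real growth factor = 1.90095 / 1.32896 ≈ 1.43041.
Annualized: 1.43041^(1/6) − 1 ≈ 0.06148.

6.148%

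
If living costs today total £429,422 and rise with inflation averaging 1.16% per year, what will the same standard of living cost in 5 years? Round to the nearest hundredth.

Cumulative price-level factor: (1+1.16%)^5 ≈ 1.0593612997.
Multiplying £429,422 by the price-level factor gives the future nominal sum.

£454,913.05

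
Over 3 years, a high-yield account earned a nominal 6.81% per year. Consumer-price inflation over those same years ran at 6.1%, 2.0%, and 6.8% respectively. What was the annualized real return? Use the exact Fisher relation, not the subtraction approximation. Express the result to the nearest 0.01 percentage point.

Cumulative inflation factor: 1.061 × 1.020 × 1.068 ≈ 1.15581.
Nominal growth factor: 1.21853. Real growth factor = 1.21853 / 1.15581 ≈ 1.05426.
Annualized: 1.05426^(1/3) − 1 ≈ 0.01777.

1.78%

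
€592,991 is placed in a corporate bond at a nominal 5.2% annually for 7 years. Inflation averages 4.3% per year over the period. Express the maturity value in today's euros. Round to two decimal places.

€629,749.92

Nominal value at maturity: €592,991 × (1 + 5.2%)^7 ≈ €845,586.97.
Price-level factor over 7 years: (1 + 4.3%)^7 ≈ 1.3427345347.
Dividing the nominal maturity value by the price-level factor gives the value in today's money.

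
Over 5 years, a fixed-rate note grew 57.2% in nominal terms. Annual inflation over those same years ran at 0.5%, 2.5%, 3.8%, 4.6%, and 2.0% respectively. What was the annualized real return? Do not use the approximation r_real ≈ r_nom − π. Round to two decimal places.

Cumulative inflation factor: 1.005 × 1.025 × 1.038 × 1.046 × 1.020 ≈ 1.14083.
Nominal growth factor: 1.57200. Real growth factor = 1.57200 / 1.14083 ≈ 1.37795.
Annualized: 1.37795^(1/5) − 1 ≈ 0.06622.

6.62%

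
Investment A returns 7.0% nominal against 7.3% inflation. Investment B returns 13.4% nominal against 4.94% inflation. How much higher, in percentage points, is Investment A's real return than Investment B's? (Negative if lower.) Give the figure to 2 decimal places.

-8.34

Investment A real return: 1.070/1.073 − 1 = -0.280%.
Investment B real return: 1.134/1.0494 − 1 = 8.062%.
Difference: -0.280 − 8.062 = -8.342 pp.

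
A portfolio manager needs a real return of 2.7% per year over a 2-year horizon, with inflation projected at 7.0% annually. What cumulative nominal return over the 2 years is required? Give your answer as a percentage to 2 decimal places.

20.76%

Required annual nominal rate: (1+2.7%)(1+7.0%) − 1 = 9.889%.
Cumulative over 2 years: (1 + 0.09889)^2 − 1 ≈ 0.20756.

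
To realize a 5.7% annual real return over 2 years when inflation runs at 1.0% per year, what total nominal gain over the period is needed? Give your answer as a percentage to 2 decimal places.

13.97%

Required annual nominal rate: (1+5.7%)(1+1.0%) − 1 = 6.757%.
Cumulative over 2 years: (1 + 0.06757)^2 − 1 ≈ 0.13971.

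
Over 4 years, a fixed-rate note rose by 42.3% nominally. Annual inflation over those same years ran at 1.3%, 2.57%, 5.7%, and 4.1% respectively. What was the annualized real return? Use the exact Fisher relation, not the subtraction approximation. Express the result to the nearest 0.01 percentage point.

Cumulative inflation factor: 1.013 × 1.0257 × 1.057 × 1.041 ≈ 1.14329.
Nominal growth factor: 1.42300. Real growth factor = 1.42300 / 1.14329 ≈ 1.24466.
Annualized: 1.24466^(1/4) − 1 ≈ 0.05624.

5.62%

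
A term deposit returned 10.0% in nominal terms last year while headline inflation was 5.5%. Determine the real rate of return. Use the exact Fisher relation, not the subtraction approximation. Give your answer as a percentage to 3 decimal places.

Real return via the Fisher equation: (1 + 10.0%)/(1 + 5.5%) − 1 = 1.100/1.055 − 1 ≈ 0.04265.

4.265%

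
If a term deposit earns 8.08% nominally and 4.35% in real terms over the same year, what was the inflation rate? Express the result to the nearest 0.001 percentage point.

From (1+r_nom) = (1+r_real)(1+π), we get 1+π = (1 + 8.08%)/(1 + 4.35%) = 1.0808/1.0435 ≈ 1.03575.
So π ≈ 3.5745%.

3.575%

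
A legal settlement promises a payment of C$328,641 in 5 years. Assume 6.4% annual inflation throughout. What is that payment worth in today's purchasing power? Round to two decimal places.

C$240,998.09

Price-level factor over 5 years: (1 + 6.4%)^5 ≈ 1.3636663998.
Purchasing power today: C$328,641 divided by that factor.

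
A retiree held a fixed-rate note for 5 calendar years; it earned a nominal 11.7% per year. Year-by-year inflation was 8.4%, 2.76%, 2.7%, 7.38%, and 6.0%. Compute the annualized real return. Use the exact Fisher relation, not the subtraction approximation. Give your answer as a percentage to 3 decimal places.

5.955%

Cumulative inflation factor: 1.084 × 1.0276 × 1.027 × 1.0738 × 1.060 ≈ 1.30213.
Nominal growth factor: 1.73886. Real growth factor = 1.73886 / 1.30213 ≈ 1.33540.
Annualized: 1.33540^(1/5) − 1 ≈ 0.05955.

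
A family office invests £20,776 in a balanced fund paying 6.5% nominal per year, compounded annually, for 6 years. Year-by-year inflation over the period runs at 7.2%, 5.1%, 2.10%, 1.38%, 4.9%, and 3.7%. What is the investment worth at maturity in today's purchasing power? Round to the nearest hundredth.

£23,896.25

Nominal value at maturity: £20,776 × (1 + 6.5%)^6 ≈ £30,315.14.
Price-level factor over 6 years: 1.072 × 1.051 × 1.0210 × 1.0138 × 1.049 × 1.037 ≈ 1.2686148037.
The maturity value deflated by that factor is the answer in today's purchasing power.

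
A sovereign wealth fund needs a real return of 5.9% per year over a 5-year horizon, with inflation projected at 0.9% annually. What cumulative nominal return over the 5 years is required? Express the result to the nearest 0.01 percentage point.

Required annual nominal rate: (1+5.9%)(1+0.9%) − 1 = 6.8531%.
Cumulative over 5 years: (1 + 0.068531)^5 − 1 ≈ 0.39295.

39.30%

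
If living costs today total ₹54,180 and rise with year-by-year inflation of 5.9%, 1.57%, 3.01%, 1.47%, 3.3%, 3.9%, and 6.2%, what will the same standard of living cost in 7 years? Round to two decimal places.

₹69,431.71

Cumulative price-level factor: 1.059 × 1.0157 × 1.0301 × 1.0147 × 1.033 × 1.039 × 1.062 ≈ 1.2815006946.
Multiplying ₹54,180 by the price-level factor gives the future nominal sum.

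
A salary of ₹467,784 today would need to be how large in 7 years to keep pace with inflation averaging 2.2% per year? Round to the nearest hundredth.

Cumulative price-level factor: (1+2.2%)^7 ≈ 1.1645449880.
The nominal amount required is ₹467,784 scaled up by that factor.

₹544,755.51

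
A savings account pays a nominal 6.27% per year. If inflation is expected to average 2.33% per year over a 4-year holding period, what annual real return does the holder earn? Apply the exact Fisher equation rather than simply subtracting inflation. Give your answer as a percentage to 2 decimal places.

3.85%

With constant rates the annual real return is the same each year: (1+6.27%)/(1+2.33%) − 1 = 0.03850.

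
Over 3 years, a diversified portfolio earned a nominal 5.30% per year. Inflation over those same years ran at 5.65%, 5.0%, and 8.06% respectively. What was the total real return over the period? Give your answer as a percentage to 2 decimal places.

Cumulative inflation factor: 1.0565 × 1.050 × 1.0806 ≈ 1.19874.
Nominal growth factor: 1.16758. Real growth factor = 1.16758 / 1.19874 ≈ 0.97401.
Total real return ≈ -2.5995%.

-2.60%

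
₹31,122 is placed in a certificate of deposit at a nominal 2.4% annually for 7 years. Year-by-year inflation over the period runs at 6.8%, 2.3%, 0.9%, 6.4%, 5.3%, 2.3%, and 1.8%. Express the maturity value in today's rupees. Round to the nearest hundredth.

₹28,565.10

Nominal value at maturity: ₹31,122 × (1 + 2.4%)^7 ≈ ₹36,742.37.
Price-level factor over 7 years: 1.068 × 1.023 × 1.009 × 1.064 × 1.053 × 1.023 × 1.018 ≈ 1.2862679946.
Dividing the nominal maturity value by the price-level factor gives the value in today's money.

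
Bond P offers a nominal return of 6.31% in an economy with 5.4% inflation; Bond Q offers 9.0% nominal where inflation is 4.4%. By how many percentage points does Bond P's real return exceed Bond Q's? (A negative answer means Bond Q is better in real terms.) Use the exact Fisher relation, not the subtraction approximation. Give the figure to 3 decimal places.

Bond P real return: 1.0631/1.054 − 1 = 0.8634%.
Bond Q real return: 1.090/1.044 − 1 = 4.4061%.
Difference: 0.8634 − 4.4061 = -3.5427 pp.

-3.543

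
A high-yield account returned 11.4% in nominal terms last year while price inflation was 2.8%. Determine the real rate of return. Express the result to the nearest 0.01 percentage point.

Real return via the Fisher equation: (1 + 11.4%)/(1 + 2.8%) − 1 = 1.114/1.028 − 1 ≈ 0.08366.

8.37%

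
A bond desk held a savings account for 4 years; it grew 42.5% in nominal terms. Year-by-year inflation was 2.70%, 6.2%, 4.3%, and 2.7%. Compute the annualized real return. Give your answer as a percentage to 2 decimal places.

Cumulative inflation factor: 1.0270 × 1.062 × 1.043 × 1.027 ≈ 1.16829.
Nominal growth factor: 1.42500. Real growth factor = 1.42500 / 1.16829 ≈ 1.21973.
Annualized: 1.21973^(1/4) − 1 ≈ 0.05091.

5.09%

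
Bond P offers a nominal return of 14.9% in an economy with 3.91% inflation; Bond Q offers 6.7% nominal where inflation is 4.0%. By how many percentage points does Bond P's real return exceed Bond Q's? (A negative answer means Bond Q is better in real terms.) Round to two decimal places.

Bond P real return: 1.149/1.0391 − 1 = 10.576%.
Bond Q real return: 1.067/1.040 − 1 = 2.596%.
Difference: 10.576 − 2.596 = 7.980 pp.

7.98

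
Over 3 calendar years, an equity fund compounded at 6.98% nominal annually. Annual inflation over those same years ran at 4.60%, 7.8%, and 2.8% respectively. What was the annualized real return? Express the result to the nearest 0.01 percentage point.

Cumulative inflation factor: 1.0460 × 1.078 × 1.028 ≈ 1.15916.
Nominal growth factor: 1.22436. Real growth factor = 1.22436 / 1.15916 ≈ 1.05624.
Annualized: 1.05624^(1/3) − 1 ≈ 0.01841.

1.84%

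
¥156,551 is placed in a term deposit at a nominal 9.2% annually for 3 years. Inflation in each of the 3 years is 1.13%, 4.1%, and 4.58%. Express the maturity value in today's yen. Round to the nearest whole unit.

Nominal value at maturity: ¥156,551 × (1 + 9.2%)^3 ≈ ¥203,856.
Price-level factor over 3 years: 1.0113 × 1.041 × 1.0458 ≈ 1.1009798591.
The maturity value deflated by that factor is the answer in today's purchasing power.

¥185,159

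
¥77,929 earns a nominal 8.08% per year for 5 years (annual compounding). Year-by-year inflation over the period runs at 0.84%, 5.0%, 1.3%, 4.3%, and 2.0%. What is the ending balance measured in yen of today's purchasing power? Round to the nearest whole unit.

¥100,719

Nominal value at maturity: ¥77,929 × (1 + 8.08%)^5 ≈ ¥114,928.
Price-level factor over 5 years: 1.0084 × 1.050 × 1.013 × 1.043 × 1.020 ≈ 1.1410799164.
The maturity value deflated by that factor is the answer in today's purchasing power.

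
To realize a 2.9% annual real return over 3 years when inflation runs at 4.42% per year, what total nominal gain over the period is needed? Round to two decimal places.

Required annual nominal rate: (1+2.9%)(1+4.42%) − 1 = 7.44818%.
Cumulative over 3 years: (1 + 0.0744818)^3 − 1 ≈ 0.24050.

24.05%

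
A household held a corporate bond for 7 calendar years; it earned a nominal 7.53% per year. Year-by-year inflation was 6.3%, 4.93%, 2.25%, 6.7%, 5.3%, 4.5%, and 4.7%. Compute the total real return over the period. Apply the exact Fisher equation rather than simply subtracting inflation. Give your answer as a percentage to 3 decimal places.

Cumulative inflation factor: 1.063 × 1.0493 × 1.0225 × 1.067 × 1.053 × 1.045 × 1.047 ≈ 1.40201.
Nominal growth factor: 1.66229. Real growth factor = 1.66229 / 1.40201 ≈ 1.18565.
Total real return ≈ 18.5647%.

18.565%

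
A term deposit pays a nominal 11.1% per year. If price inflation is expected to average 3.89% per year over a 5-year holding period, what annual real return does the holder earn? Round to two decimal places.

6.94%

With constant rates the annual real return is the same each year: (1+11.1%)/(1+3.89%) − 1 = 0.06940.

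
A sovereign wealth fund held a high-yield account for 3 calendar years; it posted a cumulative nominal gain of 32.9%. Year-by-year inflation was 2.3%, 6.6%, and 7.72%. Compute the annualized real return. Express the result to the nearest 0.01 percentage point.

Cumulative inflation factor: 1.023 × 1.066 × 1.0772 ≈ 1.17471.
Nominal growth factor: 1.32900. Real growth factor = 1.32900 / 1.17471 ≈ 1.13135.
Annualized: 1.13135^(1/3) − 1 ≈ 0.04199.

4.20%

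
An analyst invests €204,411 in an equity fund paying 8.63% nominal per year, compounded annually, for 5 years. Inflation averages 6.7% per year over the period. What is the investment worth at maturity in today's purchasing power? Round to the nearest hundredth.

€223,579.03

Nominal value at maturity: €204,411 × (1 + 8.63%)^5 ≈ €309,209.74.
Price-level factor over 5 years: (1 + 6.7%)^5 ≈ 1.3829997357.
Dividing the nominal maturity value by the price-level factor gives the value in today's money.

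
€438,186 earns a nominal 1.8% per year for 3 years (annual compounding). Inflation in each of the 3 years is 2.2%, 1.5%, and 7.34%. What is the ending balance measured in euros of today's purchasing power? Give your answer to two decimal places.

Nominal value at maturity: €438,186 × (1 + 1.8%)^3 ≈ €462,276.52.
Price-level factor over 3 years: 1.022 × 1.015 × 1.0734 = 1.113470022.
Dividing the nominal maturity value by the price-level factor gives the value in today's money.

€415,167.46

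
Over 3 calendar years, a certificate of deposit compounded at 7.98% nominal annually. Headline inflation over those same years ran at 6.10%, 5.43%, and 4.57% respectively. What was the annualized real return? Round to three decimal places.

2.482%

Cumulative inflation factor: 1.0610 × 1.0543 × 1.0457 ≈ 1.16973.
Nominal growth factor: 1.25901. Real growth factor = 1.25901 / 1.16973 ≈ 1.07632.
Annualized: 1.07632^(1/3) − 1 ≈ 0.02482.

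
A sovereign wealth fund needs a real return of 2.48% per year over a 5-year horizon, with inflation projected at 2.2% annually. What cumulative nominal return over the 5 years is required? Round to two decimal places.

26.02%

Required annual nominal rate: (1+2.48%)(1+2.2%) − 1 = 4.73456%.
Cumulative over 5 years: (1 + 0.0473456)^5 − 1 ≈ 0.26023.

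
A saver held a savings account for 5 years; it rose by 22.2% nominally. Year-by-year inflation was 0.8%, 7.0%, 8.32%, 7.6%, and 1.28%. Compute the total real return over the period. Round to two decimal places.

-4.02%

Cumulative inflation factor: 1.008 × 1.070 × 1.0832 × 1.076 × 1.0128 ≈ 1.27318.
Nominal growth factor: 1.22200. Real growth factor = 1.22200 / 1.27318 ≈ 0.95980.
Total real return ≈ -4.0197%.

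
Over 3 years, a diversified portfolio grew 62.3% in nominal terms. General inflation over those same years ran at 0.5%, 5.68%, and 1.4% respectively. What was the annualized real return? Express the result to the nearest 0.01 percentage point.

14.65%

Cumulative inflation factor: 1.005 × 1.0568 × 1.014 ≈ 1.07695.
Nominal growth factor: 1.62300. Real growth factor = 1.62300 / 1.07695 ≈ 1.50703.
Annualized: 1.50703^(1/3) − 1 ≈ 0.14650.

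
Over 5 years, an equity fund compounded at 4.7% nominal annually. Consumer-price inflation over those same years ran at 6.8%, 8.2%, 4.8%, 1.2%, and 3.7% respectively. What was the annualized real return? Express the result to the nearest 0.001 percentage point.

Cumulative inflation factor: 1.068 × 1.082 × 1.048 × 1.012 × 1.037 ≈ 1.27092.
Nominal growth factor: 1.25815. Real growth factor = 1.25815 / 1.27092 ≈ 0.98995.
Annualized: 0.98995^(1/5) − 1 ≈ -0.00202.

-0.202%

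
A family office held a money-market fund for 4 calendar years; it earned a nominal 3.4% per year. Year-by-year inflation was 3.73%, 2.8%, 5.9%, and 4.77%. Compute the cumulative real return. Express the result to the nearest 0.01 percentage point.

-3.38%

Cumulative inflation factor: 1.0373 × 1.028 × 1.059 × 1.0477 ≈ 1.18312.
Nominal growth factor: 1.14309. Real growth factor = 1.14309 / 1.18312 ≈ 0.96617.
Total real return ≈ -3.3834%.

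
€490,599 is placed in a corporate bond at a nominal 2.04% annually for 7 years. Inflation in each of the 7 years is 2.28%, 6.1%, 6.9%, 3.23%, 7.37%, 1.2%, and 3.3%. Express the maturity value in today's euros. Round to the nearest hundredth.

€420,403.46

Nominal value at maturity: €490,599 × (1 + 2.04%)^7 ≈ €565,092.84.
Price-level factor over 7 years: 1.0228 × 1.061 × 1.069 × 1.0323 × 1.0737 × 1.012 × 1.033 ≈ 1.3441679096.
Dividing the nominal maturity value by the price-level factor gives the value in today's money.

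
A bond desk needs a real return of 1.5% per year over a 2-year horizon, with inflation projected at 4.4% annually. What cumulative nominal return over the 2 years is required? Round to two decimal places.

12.29%

Required annual nominal rate: (1+1.5%)(1+4.4%) − 1 = 5.966%.
Cumulative over 2 years: (1 + 0.05966)^2 − 1 ≈ 0.12288.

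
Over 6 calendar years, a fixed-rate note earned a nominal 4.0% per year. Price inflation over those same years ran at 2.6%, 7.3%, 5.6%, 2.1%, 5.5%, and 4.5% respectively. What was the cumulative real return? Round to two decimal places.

-3.31%

Cumulative inflation factor: 1.026 × 1.073 × 1.056 × 1.021 × 1.055 × 1.045 ≈ 1.30860.
Nominal growth factor: 1.26532. Real growth factor = 1.26532 / 1.30860 ≈ 0.96693.
Total real return ≈ -3.3071%.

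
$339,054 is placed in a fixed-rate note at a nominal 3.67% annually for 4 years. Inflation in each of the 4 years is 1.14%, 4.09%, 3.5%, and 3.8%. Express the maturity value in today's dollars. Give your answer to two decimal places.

Nominal value at maturity: $339,054 × (1 + 3.67%)^4 ≈ $391,634.79.
Price-level factor over 4 years: 1.0114 × 1.0409 × 1.035 × 1.038 ≈ 1.1310183761.
The maturity value deflated by that factor is the answer in today's purchasing power.

$346,267.40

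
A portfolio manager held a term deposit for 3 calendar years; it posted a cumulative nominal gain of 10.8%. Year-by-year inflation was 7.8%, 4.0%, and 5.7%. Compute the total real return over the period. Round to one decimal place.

-6.5%

Cumulative inflation factor: 1.078 × 1.040 × 1.057 ≈ 1.18502.
Nominal growth factor: 1.10800. Real growth factor = 1.10800 / 1.18502 ≈ 0.93500.
Total real return ≈ -6.4998%.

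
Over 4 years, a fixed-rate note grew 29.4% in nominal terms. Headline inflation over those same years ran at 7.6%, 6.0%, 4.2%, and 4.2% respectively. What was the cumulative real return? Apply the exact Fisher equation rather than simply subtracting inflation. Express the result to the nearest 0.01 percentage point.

4.49%

Cumulative inflation factor: 1.076 × 1.060 × 1.042 × 1.042 ≈ 1.23838.
Nominal growth factor: 1.29400. Real growth factor = 1.29400 / 1.23838 ≈ 1.04491.
Total real return ≈ 4.4914%.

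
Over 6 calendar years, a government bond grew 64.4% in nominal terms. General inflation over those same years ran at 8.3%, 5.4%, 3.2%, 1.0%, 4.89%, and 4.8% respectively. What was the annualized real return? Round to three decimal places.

Cumulative inflation factor: 1.083 × 1.054 × 1.032 × 1.010 × 1.0489 × 1.048 ≈ 1.30787.
Nominal growth factor: 1.64400. Real growth factor = 1.64400 / 1.30787 ≈ 1.25700.
Annualized: 1.25700^(1/6) − 1 ≈ 0.03886.

3.886%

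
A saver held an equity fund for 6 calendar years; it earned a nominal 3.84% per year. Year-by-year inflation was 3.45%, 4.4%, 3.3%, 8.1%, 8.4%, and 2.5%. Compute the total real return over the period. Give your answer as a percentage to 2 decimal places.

Cumulative inflation factor: 1.0345 × 1.044 × 1.033 × 1.081 × 1.084 × 1.025 ≈ 1.34002.
Nominal growth factor: 1.25368. Real growth factor = 1.25368 / 1.34002 ≈ 0.93557.
Total real return ≈ -6.4426%.

-6.44%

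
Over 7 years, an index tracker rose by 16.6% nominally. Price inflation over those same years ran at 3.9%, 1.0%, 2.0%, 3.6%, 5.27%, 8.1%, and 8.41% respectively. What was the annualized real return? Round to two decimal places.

-2.26%

Cumulative inflation factor: 1.039 × 1.010 × 1.020 × 1.036 × 1.0527 × 1.081 × 1.0841 ≈ 1.36803.
Nominal growth factor: 1.16600. Real growth factor = 1.16600 / 1.36803 ≈ 0.85232.
Annualized: 0.85232^(1/7) − 1 ≈ -0.02257.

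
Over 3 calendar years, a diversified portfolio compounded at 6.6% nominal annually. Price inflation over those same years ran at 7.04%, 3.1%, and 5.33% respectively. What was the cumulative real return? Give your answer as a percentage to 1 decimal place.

Cumulative inflation factor: 1.0704 × 1.031 × 1.0533 ≈ 1.16240.
Nominal growth factor: 1.21136. Real growth factor = 1.21136 / 1.16240 ≈ 1.04211.
Total real return ≈ 4.2113%.

4.2%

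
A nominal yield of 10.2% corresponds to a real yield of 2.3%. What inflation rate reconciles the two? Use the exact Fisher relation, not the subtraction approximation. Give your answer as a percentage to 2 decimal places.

7.72%

From (1+r_nom) = (1+r_real)(1+π), we get 1+π = (1 + 10.2%)/(1 + 2.3%) = 1.102/1.023 ≈ 1.07722.
So π ≈ 7.7224%.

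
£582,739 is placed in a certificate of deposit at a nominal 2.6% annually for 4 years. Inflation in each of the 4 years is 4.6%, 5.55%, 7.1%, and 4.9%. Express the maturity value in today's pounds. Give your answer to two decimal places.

£520,605.37

Nominal value at maturity: £582,739 × (1 + 2.6%)^4 ≈ £645,748.68.
Price-level factor over 4 years: 1.046 × 1.0555 × 1.071 × 1.049 ≈ 1.2403803604.
The maturity value deflated by that factor is the answer in today's purchasing power.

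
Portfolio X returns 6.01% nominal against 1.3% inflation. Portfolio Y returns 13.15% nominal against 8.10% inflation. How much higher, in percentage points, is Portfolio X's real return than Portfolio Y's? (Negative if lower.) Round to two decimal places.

Portfolio X real return: 1.0601/1.013 − 1 = 4.650%.
Portfolio Y real return: 1.1315/1.0810 − 1 = 4.672%.
Difference: 4.650 − 4.672 = -0.022 pp.

-0.02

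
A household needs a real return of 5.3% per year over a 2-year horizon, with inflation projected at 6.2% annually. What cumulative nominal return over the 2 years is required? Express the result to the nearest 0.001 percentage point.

Required annual nominal rate: (1+5.3%)(1+6.2%) − 1 = 11.8286%.
Cumulative over 2 years: (1 + 0.118286)^2 − 1 ≈ 0.25056.

25.056%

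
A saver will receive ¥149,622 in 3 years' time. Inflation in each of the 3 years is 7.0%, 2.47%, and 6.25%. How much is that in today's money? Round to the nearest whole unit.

¥128,436

Price-level factor over 3 years: 1.070 × 1.0247 × 1.0625 = 1.1649558125.
Purchasing power today: ¥149,622 divided by that factor.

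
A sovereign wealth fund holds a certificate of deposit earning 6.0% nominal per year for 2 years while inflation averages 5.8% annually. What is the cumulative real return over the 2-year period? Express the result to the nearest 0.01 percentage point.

The annual real rate is (1+6.0%)/(1+5.8%) − 1 = 0.1890%.
Compounded over 2 years: (1 + 0.001890)^2 − 1 ≈ 0.00378.

0.38%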